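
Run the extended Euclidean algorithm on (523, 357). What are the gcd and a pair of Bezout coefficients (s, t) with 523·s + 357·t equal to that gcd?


Euclidean algorithm on (523, 357) — divide until remainder is 0:
  523 = 1 · 357 + 166
  357 = 2 · 166 + 25
  166 = 6 · 25 + 16
  25 = 1 · 16 + 9
  16 = 1 · 9 + 7
  9 = 1 · 7 + 2
  7 = 3 · 2 + 1
  2 = 2 · 1 + 0
gcd(523, 357) = 1.
Track Bezout coefficients alongside the remainders: start with r₀ = 523 = a·1 + b·0 (s = 1, t = 0) and r₁ = 357 = a·0 + b·1 (s = 0, t = 1); each new remainder r_{k+1} = r_{k-1} − q_k·r_k inherits s_{k+1} = s_{k-1} − q_k·s_k, t_{k+1} = t_{k-1} − q_k·t_k, so r_k = a·s_k + b·t_k at every step:
  q = 1: r = 166, s = 1 − 1·0 = 1, t = 0 − 1·1 = -1  (check: 523·1 + 357·(-1) = 166)
  q = 2: r = 25, s = 0 − 2·1 = -2, t = 1 − 2·(-1) = 3  (check: 523·(-2) + 357·3 = 25)
  q = 6: r = 16, s = 1 − 6·(-2) = 13, t = -1 − 6·3 = -19  (check: 523·13 + 357·(-19) = 16)
  q = 1: r = 9, s = -2 − 1·13 = -15, t = 3 − 1·(-19) = 22  (check: 523·(-15) + 357·22 = 9)
  q = 1: r = 7, s = 13 − 1·(-15) = 28, t = -19 − 1·22 = -41  (check: 523·28 + 357·(-41) = 7)
  q = 1: r = 2, s = -15 − 1·28 = -43, t = 22 − 1·(-41) = 63  (check: 523·(-43) + 357·63 = 2)
  q = 3: r = 1, s = 28 − 3·(-43) = 157, t = -41 − 3·63 = -230  (check: 523·157 + 357·(-230) = 1)
The row with r = 1 (the gcd) gives the Bezout coefficients s = 157, t = -230.
Result: 523 · (157) + 357 · (-230) = 1.

gcd(523, 357) = 1; s = 157, t = -230 (check: 523·157 + 357·(-230) = 1).


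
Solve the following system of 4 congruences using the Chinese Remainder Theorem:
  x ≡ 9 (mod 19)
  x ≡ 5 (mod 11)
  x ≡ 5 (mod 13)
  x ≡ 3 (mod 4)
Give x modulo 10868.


Product of moduli M = 19 · 11 · 13 · 4 = 10868.
Merge one congruence at a time:
  Start: x ≡ 9 (mod 19).
  Combine with x ≡ 5 (mod 11); new modulus lcm = 209.
    Write x = 9 + 19·t and substitute into x ≡ 5 (mod 11): 19·t ≡ 5 − 9 = -4 (mod 11).
    Reduce coefficients mod 11: 8·t ≡ 7 (mod 11).
    The inverse of 8 mod 11 is 7 (since 8·7 = 56 = 5·11 + 1), so t ≡ 7·7 = 49 ≡ 5 (mod 11).
    Then x = 9 + 19·5 = 104, valid modulo lcm(19, 11) = 209: x ≡ 104 (mod 209).
  Combine with x ≡ 5 (mod 13); new modulus lcm = 2717.
    Write x = 104 + 209·t and substitute into x ≡ 5 (mod 13): 209·t ≡ 5 − 104 = -99 (mod 13).
    Reduce coefficients mod 13: 1·t ≡ 5 (mod 13).
    So t ≡ 5 (mod 13).
    Then x = 104 + 209·5 = 1149, valid modulo lcm(209, 13) = 2717: x ≡ 1149 (mod 2717).
  Combine with x ≡ 3 (mod 4); new modulus lcm = 10868.
    Write x = 1149 + 2717·t and substitute into x ≡ 3 (mod 4): 2717·t ≡ 3 − 1149 = -1146 (mod 4).
    Reduce coefficients mod 4: 1·t ≡ 2 (mod 4).
    So t ≡ 2 (mod 4).
    Then x = 1149 + 2717·2 = 6583, valid modulo lcm(2717, 4) = 10868: x ≡ 6583 (mod 10868).
Verify against each original: 6583 mod 19 = 9, 6583 mod 11 = 5, 6583 mod 13 = 5, 6583 mod 4 = 3.

x ≡ 6583 (mod 10868).


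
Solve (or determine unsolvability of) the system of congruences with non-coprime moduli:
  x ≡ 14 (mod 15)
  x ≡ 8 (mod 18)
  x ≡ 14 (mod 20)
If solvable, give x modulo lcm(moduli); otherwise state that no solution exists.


Moduli 15, 18, 20 are not pairwise coprime, so CRT works modulo lcm(m_i) when all pairwise compatibility conditions hold.
Pairwise compatibility: gcd(m_i, m_j) must divide a_i - a_j for every pair.
Merge one congruence at a time:
  Start: x ≡ 14 (mod 15).
  Combine with x ≡ 8 (mod 18): gcd(15, 18) = 3; 8 - 14 = -6, which IS divisible by 3, so compatible.
    Write x = 14 + 15·t and substitute into x ≡ 8 (mod 18): 15·t ≡ 8 − 14 = -6 (mod 18).
    Divide the congruence (and modulus) by g = 3: 5·t ≡ -2 (mod 6).
    Reduce coefficients mod 6: 5·t ≡ 4 (mod 6).
    The inverse of 5 mod 6 is 5 (since 5·5 = 25 = 4·6 + 1), so t ≡ 5·4 = 20 ≡ 2 (mod 6).
    Then x = 14 + 15·2 = 44, valid modulo lcm(15, 18) = 90: x ≡ 44 (mod 90).
  Combine with x ≡ 14 (mod 20): gcd(90, 20) = 10; 14 - 44 = -30, which IS divisible by 10, so compatible.
    Write x = 44 + 90·t and substitute into x ≡ 14 (mod 20): 90·t ≡ 14 − 44 = -30 (mod 20).
    Divide the congruence (and modulus) by g = 10: 9·t ≡ -3 (mod 2).
    Reduce coefficients mod 2: 1·t ≡ 1 (mod 2).
    So t ≡ 1 (mod 2).
    Then x = 44 + 90·1 = 134, valid modulo lcm(90, 20) = 180: x ≡ 134 (mod 180).
Verify: 134 mod 15 = 14, 134 mod 18 = 8, 134 mod 20 = 14.

x ≡ 134 (mod 180).


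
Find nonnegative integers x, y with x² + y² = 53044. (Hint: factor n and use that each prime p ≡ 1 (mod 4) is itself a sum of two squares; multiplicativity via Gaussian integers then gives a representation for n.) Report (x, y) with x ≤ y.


Step 1: Factor n = 53044 = 2^2 · 89 · 149.
Step 2: Check the mod-4 condition on each prime factor: 2 = 2 (special); 89 ≡ 1 (mod 4), exponent 1; 149 ≡ 1 (mod 4), exponent 1.
All primes ≡ 3 (mod 4) appear to even exponent (or don't appear), so by the two-squares theorem n IS expressible as a sum of two squares.
Step 3: Build a representation. Group n = k² · m with k = 2 and m = 89 · 149 = 13261 (a product of primes ≡ 1 (mod 4)); a representation of m scales to one of n via (k·x)² + (k·y)² = k²(x² + y²). Each prime p ≡ 1 (mod 4) is itself a sum of two squares; find a² by testing p − a² for a perfect square:
  89: 89 − 1² = 88, 89 − 2² = 85, 89 − 3² = 80, 89 − 4² = 73, 89 − 5² = 64 = 8² ⇒ 89 = 5² + 8².
  149: 149 − 1² = 148, 149 − 2² = 145, 149 − 3² = 140, 149 − 4² = 133, 149 − 5² = 124, 149 − 6² = 113, 149 − 7² = 100 = 10² ⇒ 149 = 7² + 10².
  Combine using the Brahmagupta–Fibonacci identity (a² + b²)(c² + d²) = (ac − bd)² + (ad + bc)² = (ac + bd)² + (ad − bc)²:
  89 · 149 = 13261: from (5² + 8²)(7² + 10²), take (5·7 − 8·10, 5·10 + 8·7) = (35 − 80, 50 + 56) = (-45, 106); dropping signs (only squares matter) gives (45, 106); check 45² + 106² = 2025 + 11236 = 13261 ✓.
  Scale by k = 2: (2·45, 2·106) = (90, 212).
Step 4: Order so x ≤ y and verify: 90² + 212² = 8100 + 44944 = 53044 = n. ✓

n = 53044 = 90² + 212² (one valid representation with x ≤ y).


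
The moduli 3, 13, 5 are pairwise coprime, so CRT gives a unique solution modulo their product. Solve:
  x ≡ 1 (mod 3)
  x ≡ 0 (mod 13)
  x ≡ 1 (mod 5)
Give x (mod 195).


Moduli 3, 13, 5 are pairwise coprime; by CRT there is a unique solution modulo M = 3 · 13 · 5 = 195.
Solve pairwise, accumulating the modulus:
  Start with x ≡ 1 (mod 3).
  Combine with x ≡ 0 (mod 13): since gcd(3, 13) = 1, we get a unique residue mod 39.
    Write x = 1 + 3·t and substitute into x ≡ 0 (mod 13): 3·t ≡ 0 − 1 = -1 (mod 13).
    Reduce coefficients mod 13: 3·t ≡ 12 (mod 13).
    The inverse of 3 mod 13 is 9 (since 3·9 = 27 = 2·13 + 1), so t ≡ 9·12 = 108 ≡ 4 (mod 13).
    Then x = 1 + 3·4 = 13, valid modulo lcm(3, 13) = 39: x ≡ 13 (mod 39).
  Combine with x ≡ 1 (mod 5): since gcd(39, 5) = 1, we get a unique residue mod 195.
    Write x = 13 + 39·t and substitute into x ≡ 1 (mod 5): 39·t ≡ 1 − 13 = -12 (mod 5).
    Reduce coefficients mod 5: 4·t ≡ 3 (mod 5).
    The inverse of 4 mod 5 is 4 (since 4·4 = 16 = 3·5 + 1), so t ≡ 4·3 = 12 ≡ 2 (mod 5).
    Then x = 13 + 39·2 = 91, valid modulo lcm(39, 5) = 195: x ≡ 91 (mod 195).
Verify: 91 mod 3 = 1 ✓, 91 mod 13 = 0 ✓, 91 mod 5 = 1 ✓.

x ≡ 91 (mod 195).


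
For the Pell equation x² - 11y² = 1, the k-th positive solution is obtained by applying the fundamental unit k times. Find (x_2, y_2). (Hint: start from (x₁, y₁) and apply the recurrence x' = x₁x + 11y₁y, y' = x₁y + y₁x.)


Step 1: Find the fundamental solution (x₁, y₁) of x² - 11y² = 1.
  Expand √11 as a continued fraction. a₀ = ⌊√11⌋ = 3; iterate m_{k+1} = d_k·a_k − m_k, d_{k+1} = (11 − m_{k+1}²)/d_k, a_{k+1} = ⌊(a₀ + m_{k+1})/d_{k+1}⌋ (starting m₀ = 0, d₀ = 1), with convergents p_k = a_k·p_{k-1} + p_{k-2}, q_k = a_k·q_{k-1} + q_{k-2} (p₋₁ = 1, q₋₁ = 0):
  k = 0: a₀ = 3; p₀/q₀ = 3/1; p₀² − 11·q₀² = 9 − 11 = -2.
  k = 1: m = 3, d = 2, a = ⌊(3 + 3)/2⌋ = 3; p/q = (3·3 + 1)/(3·1 + 0) = 10/3; p² − 11·q² = 100 − 99 = 1.
  The first convergent with p² − 11·q² = 1 gives the fundamental solution (x₁, y₁) = (10, 3).
Step 2: Apply the recurrence (x_{n+1}, y_{n+1}) = (x₁x_n + 11y₁y_n, x₁y_n + y₁x_n) repeatedly.
  From (x_1, y_1) = (10, 3): x_2 = 10·10 + 11·3·3 = 199; y_2 = 10·3 + 3·10 = 60.
Step 3: Verify x_2² - 11·y_2² = 39601 - 39600 = 1 (should be 1). ✓

(x_1, y_1) = (10, 3); (x_2, y_2) = (199, 60).


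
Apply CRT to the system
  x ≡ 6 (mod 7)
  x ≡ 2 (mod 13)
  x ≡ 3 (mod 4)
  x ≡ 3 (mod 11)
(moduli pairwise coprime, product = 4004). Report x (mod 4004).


Product of moduli M = 7 · 13 · 4 · 11 = 4004.
Merge one congruence at a time:
  Start: x ≡ 6 (mod 7).
  Combine with x ≡ 2 (mod 13); new modulus lcm = 91.
    Write x = 6 + 7·t and substitute into x ≡ 2 (mod 13): 7·t ≡ 2 − 6 = -4 (mod 13).
    Reduce coefficients mod 13: 7·t ≡ 9 (mod 13).
    The inverse of 7 mod 13 is 2 (since 7·2 = 14 = 1·13 + 1), so t ≡ 2·9 = 18 ≡ 5 (mod 13).
    Then x = 6 + 7·5 = 41, valid modulo lcm(7, 13) = 91: x ≡ 41 (mod 91).
  Combine with x ≡ 3 (mod 4); new modulus lcm = 364.
    Write x = 41 + 91·t and substitute into x ≡ 3 (mod 4): 91·t ≡ 3 − 41 = -38 (mod 4).
    Reduce coefficients mod 4: 3·t ≡ 2 (mod 4).
    The inverse of 3 mod 4 is 3 (since 3·3 = 9 = 2·4 + 1), so t ≡ 3·2 = 6 ≡ 2 (mod 4).
    Then x = 41 + 91·2 = 223, valid modulo lcm(91, 4) = 364: x ≡ 223 (mod 364).
  Combine with x ≡ 3 (mod 11); new modulus lcm = 4004.
    Write x = 223 + 364·t and substitute into x ≡ 3 (mod 11): 364·t ≡ 3 − 223 = -220 (mod 11).
    Reduce coefficients mod 11: 1·t ≡ 0 (mod 11).
    So t ≡ 0 (mod 11).
    Then x = 223 + 364·0 = 223, valid modulo lcm(364, 11) = 4004: x ≡ 223 (mod 4004).
Verify against each original: 223 mod 7 = 6, 223 mod 13 = 2, 223 mod 4 = 3, 223 mod 11 = 3.

x ≡ 223 (mod 4004).


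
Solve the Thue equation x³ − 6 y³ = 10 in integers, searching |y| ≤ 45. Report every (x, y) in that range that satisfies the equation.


The equation is x³ - 6y³ = 10. For fixed y, x³ = 6·y³ + 10, so a solution requires the RHS to be a perfect cube.
Strategy: iterate y from -45 to 45, compute RHS = 6·y³ + 10, and check whether it is a (positive or negative) perfect cube.
Check small values of y:
  y = 0: RHS = 10 is not a perfect cube.
  y = 1: RHS = 16 is not a perfect cube.
  y = -1: RHS = 4 is not a perfect cube.
  y = 2: RHS = 58 is not a perfect cube.
  y = -2: RHS = -38 is not a perfect cube.
  y = 3: RHS = 172 is not a perfect cube.
  y = -3: RHS = -152 is not a perfect cube.
Continuing the search up to |y| = 45 finds no solutions either.
No (x, y) in the scanned range satisfies the equation.

No integer solutions with |y| ≤ 45.


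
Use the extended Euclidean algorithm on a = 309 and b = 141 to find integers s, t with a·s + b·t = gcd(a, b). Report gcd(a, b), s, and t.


Euclidean algorithm on (309, 141) — divide until remainder is 0:
  309 = 2 · 141 + 27
  141 = 5 · 27 + 6
  27 = 4 · 6 + 3
  6 = 2 · 3 + 0
gcd(309, 141) = 3.
Track Bezout coefficients alongside the remainders: start with r₀ = 309 = a·1 + b·0 (s = 1, t = 0) and r₁ = 141 = a·0 + b·1 (s = 0, t = 1); each new remainder r_{k+1} = r_{k-1} − q_k·r_k inherits s_{k+1} = s_{k-1} − q_k·s_k, t_{k+1} = t_{k-1} − q_k·t_k, so r_k = a·s_k + b·t_k at every step:
  q = 2: r = 27, s = 1 − 2·0 = 1, t = 0 − 2·1 = -2  (check: 309·1 + 141·(-2) = 27)
  q = 5: r = 6, s = 0 − 5·1 = -5, t = 1 − 5·(-2) = 11  (check: 309·(-5) + 141·11 = 6)
  q = 4: r = 3, s = 1 − 4·(-5) = 21, t = -2 − 4·11 = -46  (check: 309·21 + 141·(-46) = 3)
The row with r = 3 (the gcd) gives the Bezout coefficients s = 21, t = -46.
Result: 309 · (21) + 141 · (-46) = 3.

gcd(309, 141) = 3; s = 21, t = -46 (check: 309·21 + 141·(-46) = 3).


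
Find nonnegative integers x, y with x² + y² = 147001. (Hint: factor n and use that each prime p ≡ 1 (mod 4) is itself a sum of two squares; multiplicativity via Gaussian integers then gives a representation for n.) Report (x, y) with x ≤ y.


Step 1: Factor n = 147001 = 29 · 37 · 137.
Step 2: Check the mod-4 condition on each prime factor: 29 ≡ 1 (mod 4), exponent 1; 37 ≡ 1 (mod 4), exponent 1; 137 ≡ 1 (mod 4), exponent 1.
All primes ≡ 3 (mod 4) appear to even exponent (or don't appear), so by the two-squares theorem n IS expressible as a sum of two squares.
Step 3: Build a representation. Here n = 29 · 37 · 137 is a product of primes ≡ 1 (mod 4). Each prime p ≡ 1 (mod 4) is itself a sum of two squares; find a² by testing p − a² for a perfect square:
  29: 29 − 1² = 28, 29 − 2² = 25 = 5² ⇒ 29 = 2² + 5².
  37: 37 − 1² = 36 = 6² ⇒ 37 = 1² + 6².
  137: 137 − 1² = 136, 137 − 2² = 133, 137 − 3² = 128, 137 − 4² = 121 = 11² ⇒ 137 = 4² + 11².
  Combine using the Brahmagupta–Fibonacci identity (a² + b²)(c² + d²) = (ac − bd)² + (ad + bc)² = (ac + bd)² + (ad − bc)²:
  29 · 37 = 1073: from (2² + 5²)(1² + 6²), take (2·1 − 5·6, 2·6 + 5·1) = (2 − 30, 12 + 5) = (-28, 17); dropping signs (only squares matter) gives (28, 17); check 28² + 17² = 784 + 289 = 1073 ✓.
  1073 · 137 = 147001: from (28² + 17²)(4² + 11²), take (28·4 − 17·11, 28·11 + 17·4) = (112 − 187, 308 + 68) = (-75, 376); dropping signs (only squares matter) gives (75, 376); check 75² + 376² = 5625 + 141376 = 147001 ✓.
Step 4: Order so x ≤ y and verify: 75² + 376² = 5625 + 141376 = 147001 = n. ✓

n = 147001 = 75² + 376² (one valid representation with x ≤ y).


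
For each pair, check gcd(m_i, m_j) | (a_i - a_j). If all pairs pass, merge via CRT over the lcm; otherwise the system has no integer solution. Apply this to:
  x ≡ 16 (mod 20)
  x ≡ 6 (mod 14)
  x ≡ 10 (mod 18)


Moduli 20, 14, 18 are not pairwise coprime, so CRT works modulo lcm(m_i) when all pairwise compatibility conditions hold.
Pairwise compatibility: gcd(m_i, m_j) must divide a_i - a_j for every pair.
Merge one congruence at a time:
  Start: x ≡ 16 (mod 20).
  Combine with x ≡ 6 (mod 14): gcd(20, 14) = 2; 6 - 16 = -10, which IS divisible by 2, so compatible.
    Write x = 16 + 20·t and substitute into x ≡ 6 (mod 14): 20·t ≡ 6 − 16 = -10 (mod 14).
    Divide the congruence (and modulus) by g = 2: 10·t ≡ -5 (mod 7).
    Reduce coefficients mod 7: 3·t ≡ 2 (mod 7).
    The inverse of 3 mod 7 is 5 (since 3·5 = 15 = 2·7 + 1), so t ≡ 5·2 = 10 ≡ 3 (mod 7).
    Then x = 16 + 20·3 = 76, valid modulo lcm(20, 14) = 140: x ≡ 76 (mod 140).
  Combine with x ≡ 10 (mod 18): gcd(140, 18) = 2; 10 - 76 = -66, which IS divisible by 2, so compatible.
    Write x = 76 + 140·t and substitute into x ≡ 10 (mod 18): 140·t ≡ 10 − 76 = -66 (mod 18).
    Divide the congruence (and modulus) by g = 2: 70·t ≡ -33 (mod 9).
    Reduce coefficients mod 9: 7·t ≡ 3 (mod 9).
    The inverse of 7 mod 9 is 4 (since 7·4 = 28 = 3·9 + 1), so t ≡ 4·3 = 12 ≡ 3 (mod 9).
    Then x = 76 + 140·3 = 496, valid modulo lcm(140, 18) = 1260: x ≡ 496 (mod 1260).
Verify: 496 mod 20 = 16, 496 mod 14 = 6, 496 mod 18 = 10.

x ≡ 496 (mod 1260).


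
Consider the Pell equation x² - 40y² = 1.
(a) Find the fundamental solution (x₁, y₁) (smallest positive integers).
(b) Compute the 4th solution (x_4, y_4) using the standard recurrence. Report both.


Step 1: Find the fundamental solution (x₁, y₁) of x² - 40y² = 1.
  Expand √40 as a continued fraction. a₀ = ⌊√40⌋ = 6; iterate m_{k+1} = d_k·a_k − m_k, d_{k+1} = (40 − m_{k+1}²)/d_k, a_{k+1} = ⌊(a₀ + m_{k+1})/d_{k+1}⌋ (starting m₀ = 0, d₀ = 1), with convergents p_k = a_k·p_{k-1} + p_{k-2}, q_k = a_k·q_{k-1} + q_{k-2} (p₋₁ = 1, q₋₁ = 0):
  k = 0: a₀ = 6; p₀/q₀ = 6/1; p₀² − 40·q₀² = 36 − 40 = -4.
  k = 1: m = 6, d = 4, a = ⌊(6 + 6)/4⌋ = 3; p/q = (3·6 + 1)/(3·1 + 0) = 19/3; p² − 40·q² = 361 − 360 = 1.
  The first convergent with p² − 40·q² = 1 gives the fundamental solution (x₁, y₁) = (19, 3).
Step 2: Apply the recurrence (x_{n+1}, y_{n+1}) = (x₁x_n + 40y₁y_n, x₁y_n + y₁x_n) repeatedly.
  From (x_1, y_1) = (19, 3): x_2 = 19·19 + 40·3·3 = 721; y_2 = 19·3 + 3·19 = 114.
  From (x_2, y_2) = (721, 114): x_3 = 19·721 + 40·3·114 = 27379; y_3 = 19·114 + 3·721 = 4329.
  From (x_3, y_3) = (27379, 4329): x_4 = 19·27379 + 40·3·4329 = 1039681; y_4 = 19·4329 + 3·27379 = 164388.
Step 3: Verify x_4² - 40·y_4² = 1080936581761 - 1080936581760 = 1 (should be 1). ✓

(x_1, y_1) = (19, 3); (x_4, y_4) = (1039681, 164388).


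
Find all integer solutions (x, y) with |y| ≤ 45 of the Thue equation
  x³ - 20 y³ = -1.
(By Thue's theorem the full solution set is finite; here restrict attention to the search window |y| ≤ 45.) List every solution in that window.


The equation is x³ - 20y³ = -1. For fixed y, x³ = 20·y³ − 1, so a solution requires the RHS to be a perfect cube.
Strategy: iterate y from -45 to 45, compute RHS = 20·y³ − 1, and check whether it is a (positive or negative) perfect cube.
Check small values of y:
  y = 0: RHS = -1 = (-1)³ ⇒ x = -1 works.
  y = 1: RHS = 19 is not a perfect cube.
  y = -1: RHS = -21 is not a perfect cube.
  y = 2: RHS = 159 is not a perfect cube.
  y = -2: RHS = -161 is not a perfect cube.
  y = 3: RHS = 539 is not a perfect cube.
  y = -3: RHS = -541 is not a perfect cube.
Continuing, at y = 7: RHS = 6859 = (19)³ ⇒ x = 19 works.
Searching the remaining y in |y| ≤ 45 finds no further solutions.
Collected solutions: (-1, 0), (19, 7).

Solutions (with |y| ≤ 45): (-1, 0), (19, 7).


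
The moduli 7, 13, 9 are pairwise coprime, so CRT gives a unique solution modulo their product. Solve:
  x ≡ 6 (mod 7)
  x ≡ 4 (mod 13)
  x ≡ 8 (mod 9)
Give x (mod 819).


Moduli 7, 13, 9 are pairwise coprime; by CRT there is a unique solution modulo M = 7 · 13 · 9 = 819.
Solve pairwise, accumulating the modulus:
  Start with x ≡ 6 (mod 7).
  Combine with x ≡ 4 (mod 13): since gcd(7, 13) = 1, we get a unique residue mod 91.
    Write x = 6 + 7·t and substitute into x ≡ 4 (mod 13): 7·t ≡ 4 − 6 = -2 (mod 13).
    Reduce coefficients mod 13: 7·t ≡ 11 (mod 13).
    The inverse of 7 mod 13 is 2 (since 7·2 = 14 = 1·13 + 1), so t ≡ 2·11 = 22 ≡ 9 (mod 13).
    Then x = 6 + 7·9 = 69, valid modulo lcm(7, 13) = 91: x ≡ 69 (mod 91).
  Combine with x ≡ 8 (mod 9): since gcd(91, 9) = 1, we get a unique residue mod 819.
    Write x = 69 + 91·t and substitute into x ≡ 8 (mod 9): 91·t ≡ 8 − 69 = -61 (mod 9).
    Reduce coefficients mod 9: 1·t ≡ 2 (mod 9).
    So t ≡ 2 (mod 9).
    Then x = 69 + 91·2 = 251, valid modulo lcm(91, 9) = 819: x ≡ 251 (mod 819).
Verify: 251 mod 7 = 6 ✓, 251 mod 13 = 4 ✓, 251 mod 9 = 8 ✓.

x ≡ 251 (mod 819).


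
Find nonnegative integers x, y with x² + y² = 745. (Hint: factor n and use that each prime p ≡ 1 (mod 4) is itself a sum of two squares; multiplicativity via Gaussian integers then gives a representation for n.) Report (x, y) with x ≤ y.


Step 1: Factor n = 745 = 5 · 149.
Step 2: Check the mod-4 condition on each prime factor: 5 ≡ 1 (mod 4), exponent 1; 149 ≡ 1 (mod 4), exponent 1.
All primes ≡ 3 (mod 4) appear to even exponent (or don't appear), so by the two-squares theorem n IS expressible as a sum of two squares.
Step 3: Build a representation. Here n = 5 · 149 is a product of primes ≡ 1 (mod 4). Each prime p ≡ 1 (mod 4) is itself a sum of two squares; find a² by testing p − a² for a perfect square:
  5: 5 − 1² = 4 = 2² ⇒ 5 = 1² + 2².
  149: 149 − 1² = 148, 149 − 2² = 145, 149 − 3² = 140, 149 − 4² = 133, 149 − 5² = 124, 149 − 6² = 113, 149 − 7² = 100 = 10² ⇒ 149 = 7² + 10².
  Combine using the Brahmagupta–Fibonacci identity (a² + b²)(c² + d²) = (ac − bd)² + (ad + bc)² = (ac + bd)² + (ad − bc)²:
  5 · 149 = 745: from (1² + 2²)(7² + 10²), take (1·7 − 2·10, 1·10 + 2·7) = (7 − 20, 10 + 14) = (-13, 24); dropping signs (only squares matter) gives (13, 24); check 13² + 24² = 169 + 576 = 745 ✓.
Step 4: Order so x ≤ y and verify: 13² + 24² = 169 + 576 = 745 = n. ✓

n = 745 = 13² + 24² (one valid representation with x ≤ y).


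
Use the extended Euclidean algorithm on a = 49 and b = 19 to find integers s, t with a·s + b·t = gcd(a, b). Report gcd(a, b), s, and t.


Euclidean algorithm on (49, 19) — divide until remainder is 0:
  49 = 2 · 19 + 11
  19 = 1 · 11 + 8
  11 = 1 · 8 + 3
  8 = 2 · 3 + 2
  3 = 1 · 2 + 1
  2 = 2 · 1 + 0
gcd(49, 19) = 1.
Track Bezout coefficients alongside the remainders: start with r₀ = 49 = a·1 + b·0 (s = 1, t = 0) and r₁ = 19 = a·0 + b·1 (s = 0, t = 1); each new remainder r_{k+1} = r_{k-1} − q_k·r_k inherits s_{k+1} = s_{k-1} − q_k·s_k, t_{k+1} = t_{k-1} − q_k·t_k, so r_k = a·s_k + b·t_k at every step:
  q = 2: r = 11, s = 1 − 2·0 = 1, t = 0 − 2·1 = -2  (check: 49·1 + 19·(-2) = 11)
  q = 1: r = 8, s = 0 − 1·1 = -1, t = 1 − 1·(-2) = 3  (check: 49·(-1) + 19·3 = 8)
  q = 1: r = 3, s = 1 − 1·(-1) = 2, t = -2 − 1·3 = -5  (check: 49·2 + 19·(-5) = 3)
  q = 2: r = 2, s = -1 − 2·2 = -5, t = 3 − 2·(-5) = 13  (check: 49·(-5) + 19·13 = 2)
  q = 1: r = 1, s = 2 − 1·(-5) = 7, t = -5 − 1·13 = -18  (check: 49·7 + 19·(-18) = 1)
The row with r = 1 (the gcd) gives the Bezout coefficients s = 7, t = -18.
Result: 49 · (7) + 19 · (-18) = 1.

gcd(49, 19) = 1; s = 7, t = -18 (check: 49·7 + 19·(-18) = 1).


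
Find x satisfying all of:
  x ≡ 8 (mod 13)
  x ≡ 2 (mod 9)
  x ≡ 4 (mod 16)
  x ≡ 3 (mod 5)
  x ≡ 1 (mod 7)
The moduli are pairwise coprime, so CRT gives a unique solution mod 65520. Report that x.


Product of moduli M = 13 · 9 · 16 · 5 · 7 = 65520.
Merge one congruence at a time:
  Start: x ≡ 8 (mod 13).
  Combine with x ≡ 2 (mod 9); new modulus lcm = 117.
    Write x = 8 + 13·t and substitute into x ≡ 2 (mod 9): 13·t ≡ 2 − 8 = -6 (mod 9).
    Reduce coefficients mod 9: 4·t ≡ 3 (mod 9).
    The inverse of 4 mod 9 is 7 (since 4·7 = 28 = 3·9 + 1), so t ≡ 7·3 = 21 ≡ 3 (mod 9).
    Then x = 8 + 13·3 = 47, valid modulo lcm(13, 9) = 117: x ≡ 47 (mod 117).
  Combine with x ≡ 4 (mod 16); new modulus lcm = 1872.
    Write x = 47 + 117·t and substitute into x ≡ 4 (mod 16): 117·t ≡ 4 − 47 = -43 (mod 16).
    Reduce coefficients mod 16: 5·t ≡ 5 (mod 16).
    The inverse of 5 mod 16 is 13 (since 5·13 = 65 = 4·16 + 1), so t ≡ 13·5 = 65 ≡ 1 (mod 16).
    Then x = 47 + 117·1 = 164, valid modulo lcm(117, 16) = 1872: x ≡ 164 (mod 1872).
  Combine with x ≡ 3 (mod 5); new modulus lcm = 9360.
    Write x = 164 + 1872·t and substitute into x ≡ 3 (mod 5): 1872·t ≡ 3 − 164 = -161 (mod 5).
    Reduce coefficients mod 5: 2·t ≡ 4 (mod 5).
    The inverse of 2 mod 5 is 3 (since 2·3 = 6 = 1·5 + 1), so t ≡ 3·4 = 12 ≡ 2 (mod 5).
    Then x = 164 + 1872·2 = 3908, valid modulo lcm(1872, 5) = 9360: x ≡ 3908 (mod 9360).
  Combine with x ≡ 1 (mod 7); new modulus lcm = 65520.
    Write x = 3908 + 9360·t and substitute into x ≡ 1 (mod 7): 9360·t ≡ 1 − 3908 = -3907 (mod 7).
    Reduce coefficients mod 7: 1·t ≡ 6 (mod 7).
    So t ≡ 6 (mod 7).
    Then x = 3908 + 9360·6 = 60068, valid modulo lcm(9360, 7) = 65520: x ≡ 60068 (mod 65520).
Verify against each original: 60068 mod 13 = 8, 60068 mod 9 = 2, 60068 mod 16 = 4, 60068 mod 5 = 3, 60068 mod 7 = 1.

x ≡ 60068 (mod 65520).


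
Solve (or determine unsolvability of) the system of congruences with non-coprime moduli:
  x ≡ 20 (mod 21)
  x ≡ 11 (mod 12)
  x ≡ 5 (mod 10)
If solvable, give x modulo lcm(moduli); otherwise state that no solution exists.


Moduli 21, 12, 10 are not pairwise coprime, so CRT works modulo lcm(m_i) when all pairwise compatibility conditions hold.
Pairwise compatibility: gcd(m_i, m_j) must divide a_i - a_j for every pair.
Merge one congruence at a time:
  Start: x ≡ 20 (mod 21).
  Combine with x ≡ 11 (mod 12): gcd(21, 12) = 3; 11 - 20 = -9, which IS divisible by 3, so compatible.
    Write x = 20 + 21·t and substitute into x ≡ 11 (mod 12): 21·t ≡ 11 − 20 = -9 (mod 12).
    Divide the congruence (and modulus) by g = 3: 7·t ≡ -3 (mod 4).
    Reduce coefficients mod 4: 3·t ≡ 1 (mod 4).
    The inverse of 3 mod 4 is 3 (since 3·3 = 9 = 2·4 + 1), so t ≡ 3·1 = 3 ≡ 3 (mod 4).
    Then x = 20 + 21·3 = 83, valid modulo lcm(21, 12) = 84: x ≡ 83 (mod 84).
  Combine with x ≡ 5 (mod 10): gcd(84, 10) = 2; 5 - 83 = -78, which IS divisible by 2, so compatible.
    Write x = 83 + 84·t and substitute into x ≡ 5 (mod 10): 84·t ≡ 5 − 83 = -78 (mod 10).
    Divide the congruence (and modulus) by g = 2: 42·t ≡ -39 (mod 5).
    Reduce coefficients mod 5: 2·t ≡ 1 (mod 5).
    The inverse of 2 mod 5 is 3 (since 2·3 = 6 = 1·5 + 1), so t ≡ 3·1 = 3 ≡ 3 (mod 5).
    Then x = 83 + 84·3 = 335, valid modulo lcm(84, 10) = 420: x ≡ 335 (mod 420).
Verify: 335 mod 21 = 20, 335 mod 12 = 11, 335 mod 10 = 5.

x ≡ 335 (mod 420).


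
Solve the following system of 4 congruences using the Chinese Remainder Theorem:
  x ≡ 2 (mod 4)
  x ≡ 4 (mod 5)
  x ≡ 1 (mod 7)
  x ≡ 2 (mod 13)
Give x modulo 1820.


Product of moduli M = 4 · 5 · 7 · 13 = 1820.
Merge one congruence at a time:
  Start: x ≡ 2 (mod 4).
  Combine with x ≡ 4 (mod 5); new modulus lcm = 20.
    Write x = 2 + 4·t and substitute into x ≡ 4 (mod 5): 4·t ≡ 4 − 2 = 2 (mod 5).
    The inverse of 4 mod 5 is 4 (since 4·4 = 16 = 3·5 + 1), so t ≡ 4·2 = 8 ≡ 3 (mod 5).
    Then x = 2 + 4·3 = 14, valid modulo lcm(4, 5) = 20: x ≡ 14 (mod 20).
  Combine with x ≡ 1 (mod 7); new modulus lcm = 140.
    Write x = 14 + 20·t and substitute into x ≡ 1 (mod 7): 20·t ≡ 1 − 14 = -13 (mod 7).
    Reduce coefficients mod 7: 6·t ≡ 1 (mod 7).
    The inverse of 6 mod 7 is 6 (since 6·6 = 36 = 5·7 + 1), so t ≡ 6·1 = 6 ≡ 6 (mod 7).
    Then x = 14 + 20·6 = 134, valid modulo lcm(20, 7) = 140: x ≡ 134 (mod 140).
  Combine with x ≡ 2 (mod 13); new modulus lcm = 1820.
    Write x = 134 + 140·t and substitute into x ≡ 2 (mod 13): 140·t ≡ 2 − 134 = -132 (mod 13).
    Reduce coefficients mod 13: 10·t ≡ 11 (mod 13).
    The inverse of 10 mod 13 is 4 (since 10·4 = 40 = 3·13 + 1), so t ≡ 4·11 = 44 ≡ 5 (mod 13).
    Then x = 134 + 140·5 = 834, valid modulo lcm(140, 13) = 1820: x ≡ 834 (mod 1820).
Verify against each original: 834 mod 4 = 2, 834 mod 5 = 4, 834 mod 7 = 1, 834 mod 13 = 2.

x ≡ 834 (mod 1820).


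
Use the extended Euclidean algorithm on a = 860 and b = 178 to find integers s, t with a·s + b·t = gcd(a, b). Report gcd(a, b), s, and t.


Euclidean algorithm on (860, 178) — divide until remainder is 0:
  860 = 4 · 178 + 148
  178 = 1 · 148 + 30
  148 = 4 · 30 + 28
  30 = 1 · 28 + 2
  28 = 14 · 2 + 0
gcd(860, 178) = 2.
Track Bezout coefficients alongside the remainders: start with r₀ = 860 = a·1 + b·0 (s = 1, t = 0) and r₁ = 178 = a·0 + b·1 (s = 0, t = 1); each new remainder r_{k+1} = r_{k-1} − q_k·r_k inherits s_{k+1} = s_{k-1} − q_k·s_k, t_{k+1} = t_{k-1} − q_k·t_k, so r_k = a·s_k + b·t_k at every step:
  q = 4: r = 148, s = 1 − 4·0 = 1, t = 0 − 4·1 = -4  (check: 860·1 + 178·(-4) = 148)
  q = 1: r = 30, s = 0 − 1·1 = -1, t = 1 − 1·(-4) = 5  (check: 860·(-1) + 178·5 = 30)
  q = 4: r = 28, s = 1 − 4·(-1) = 5, t = -4 − 4·5 = -24  (check: 860·5 + 178·(-24) = 28)
  q = 1: r = 2, s = -1 − 1·5 = -6, t = 5 − 1·(-24) = 29  (check: 860·(-6) + 178·29 = 2)
The row with r = 2 (the gcd) gives the Bezout coefficients s = -6, t = 29.
Result: 860 · (-6) + 178 · (29) = 2.

gcd(860, 178) = 2; s = -6, t = 29 (check: 860·(-6) + 178·29 = 2).


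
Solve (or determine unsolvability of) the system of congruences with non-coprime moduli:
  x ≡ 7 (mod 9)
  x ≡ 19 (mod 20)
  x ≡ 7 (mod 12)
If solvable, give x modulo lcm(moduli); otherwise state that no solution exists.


Moduli 9, 20, 12 are not pairwise coprime, so CRT works modulo lcm(m_i) when all pairwise compatibility conditions hold.
Pairwise compatibility: gcd(m_i, m_j) must divide a_i - a_j for every pair.
Merge one congruence at a time:
  Start: x ≡ 7 (mod 9).
  Combine with x ≡ 19 (mod 20): gcd(9, 20) = 1; 19 - 7 = 12, which IS divisible by 1, so compatible.
    Write x = 7 + 9·t and substitute into x ≡ 19 (mod 20): 9·t ≡ 19 − 7 = 12 (mod 20).
    The inverse of 9 mod 20 is 9 (since 9·9 = 81 = 4·20 + 1), so t ≡ 9·12 = 108 ≡ 8 (mod 20).
    Then x = 7 + 9·8 = 79, valid modulo lcm(9, 20) = 180: x ≡ 79 (mod 180).
  Combine with x ≡ 7 (mod 12): gcd(180, 12) = 12; 7 - 79 = -72, which IS divisible by 12, so compatible.
    Write x = 79 + 180·t and substitute into x ≡ 7 (mod 12): 180·t ≡ 7 − 79 = -72 (mod 12).
    Divide the congruence (and modulus) by g = 12: 15·t ≡ -6 (mod 1).
    Modulo 1 every t works; take t = 0.
    Then x = 79 + 180·0 = 79, valid modulo lcm(180, 12) = 180: x ≡ 79 (mod 180).
Verify: 79 mod 9 = 7, 79 mod 20 = 19, 79 mod 12 = 7.

x ≡ 79 (mod 180).


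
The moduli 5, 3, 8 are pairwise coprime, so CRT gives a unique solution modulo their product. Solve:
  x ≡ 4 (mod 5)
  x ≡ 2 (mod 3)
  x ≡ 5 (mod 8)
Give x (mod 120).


Moduli 5, 3, 8 are pairwise coprime; by CRT there is a unique solution modulo M = 5 · 3 · 8 = 120.
Solve pairwise, accumulating the modulus:
  Start with x ≡ 4 (mod 5).
  Combine with x ≡ 2 (mod 3): since gcd(5, 3) = 1, we get a unique residue mod 15.
    Write x = 4 + 5·t and substitute into x ≡ 2 (mod 3): 5·t ≡ 2 − 4 = -2 (mod 3).
    Reduce coefficients mod 3: 2·t ≡ 1 (mod 3).
    The inverse of 2 mod 3 is 2 (since 2·2 = 4 = 1·3 + 1), so t ≡ 2·1 = 2 ≡ 2 (mod 3).
    Then x = 4 + 5·2 = 14, valid modulo lcm(5, 3) = 15: x ≡ 14 (mod 15).
  Combine with x ≡ 5 (mod 8): since gcd(15, 8) = 1, we get a unique residue mod 120.
    Write x = 14 + 15·t and substitute into x ≡ 5 (mod 8): 15·t ≡ 5 − 14 = -9 (mod 8).
    Reduce coefficients mod 8: 7·t ≡ 7 (mod 8).
    The inverse of 7 mod 8 is 7 (since 7·7 = 49 = 6·8 + 1), so t ≡ 7·7 = 49 ≡ 1 (mod 8).
    Then x = 14 + 15·1 = 29, valid modulo lcm(15, 8) = 120: x ≡ 29 (mod 120).
Verify: 29 mod 5 = 4 ✓, 29 mod 3 = 2 ✓, 29 mod 8 = 5 ✓.

x ≡ 29 (mod 120).


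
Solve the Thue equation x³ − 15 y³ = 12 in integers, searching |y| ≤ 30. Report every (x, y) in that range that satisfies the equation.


The equation is x³ - 15y³ = 12. For fixed y, x³ = 15·y³ + 12, so a solution requires the RHS to be a perfect cube.
Strategy: iterate y from -30 to 30, compute RHS = 15·y³ + 12, and check whether it is a (positive or negative) perfect cube.
Check small values of y:
  y = 0: RHS = 12 is not a perfect cube.
  y = 1: RHS = 27 = (3)³ ⇒ x = 3 works.
  y = -1: RHS = -3 is not a perfect cube.
  y = 2: RHS = 132 is not a perfect cube.
  y = -2: RHS = -108 is not a perfect cube.
  y = 3: RHS = 417 is not a perfect cube.
  y = -3: RHS = -393 is not a perfect cube.
Continuing the search up to |y| = 30 finds no further solutions beyond those listed.
Collected solutions: (3, 1).

Solutions (with |y| ≤ 30): (3, 1).


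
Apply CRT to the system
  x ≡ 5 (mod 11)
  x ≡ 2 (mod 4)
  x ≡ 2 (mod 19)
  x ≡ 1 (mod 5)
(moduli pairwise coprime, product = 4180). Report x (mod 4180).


Product of moduli M = 11 · 4 · 19 · 5 = 4180.
Merge one congruence at a time:
  Start: x ≡ 5 (mod 11).
  Combine with x ≡ 2 (mod 4); new modulus lcm = 44.
    Write x = 5 + 11·t and substitute into x ≡ 2 (mod 4): 11·t ≡ 2 − 5 = -3 (mod 4).
    Reduce coefficients mod 4: 3·t ≡ 1 (mod 4).
    The inverse of 3 mod 4 is 3 (since 3·3 = 9 = 2·4 + 1), so t ≡ 3·1 = 3 ≡ 3 (mod 4).
    Then x = 5 + 11·3 = 38, valid modulo lcm(11, 4) = 44: x ≡ 38 (mod 44).
  Combine with x ≡ 2 (mod 19); new modulus lcm = 836.
    Write x = 38 + 44·t and substitute into x ≡ 2 (mod 19): 44·t ≡ 2 − 38 = -36 (mod 19).
    Reduce coefficients mod 19: 6·t ≡ 2 (mod 19).
    The inverse of 6 mod 19 is 16 (since 6·16 = 96 = 5·19 + 1), so t ≡ 16·2 = 32 ≡ 13 (mod 19).
    Then x = 38 + 44·13 = 610, valid modulo lcm(44, 19) = 836: x ≡ 610 (mod 836).
  Combine with x ≡ 1 (mod 5); new modulus lcm = 4180.
    Write x = 610 + 836·t and substitute into x ≡ 1 (mod 5): 836·t ≡ 1 − 610 = -609 (mod 5).
    Reduce coefficients mod 5: 1·t ≡ 1 (mod 5).
    So t ≡ 1 (mod 5).
    Then x = 610 + 836·1 = 1446, valid modulo lcm(836, 5) = 4180: x ≡ 1446 (mod 4180).
Verify against each original: 1446 mod 11 = 5, 1446 mod 4 = 2, 1446 mod 19 = 2, 1446 mod 5 = 1.

x ≡ 1446 (mod 4180).


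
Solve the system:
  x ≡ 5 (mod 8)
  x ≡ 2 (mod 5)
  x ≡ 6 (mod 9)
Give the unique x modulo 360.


Moduli 8, 5, 9 are pairwise coprime; by CRT there is a unique solution modulo M = 8 · 5 · 9 = 360.
Solve pairwise, accumulating the modulus:
  Start with x ≡ 5 (mod 8).
  Combine with x ≡ 2 (mod 5): since gcd(8, 5) = 1, we get a unique residue mod 40.
    Write x = 5 + 8·t and substitute into x ≡ 2 (mod 5): 8·t ≡ 2 − 5 = -3 (mod 5).
    Reduce coefficients mod 5: 3·t ≡ 2 (mod 5).
    The inverse of 3 mod 5 is 2 (since 3·2 = 6 = 1·5 + 1), so t ≡ 2·2 = 4 ≡ 4 (mod 5).
    Then x = 5 + 8·4 = 37, valid modulo lcm(8, 5) = 40: x ≡ 37 (mod 40).
  Combine with x ≡ 6 (mod 9): since gcd(40, 9) = 1, we get a unique residue mod 360.
    Write x = 37 + 40·t and substitute into x ≡ 6 (mod 9): 40·t ≡ 6 − 37 = -31 (mod 9).
    Reduce coefficients mod 9: 4·t ≡ 5 (mod 9).
    The inverse of 4 mod 9 is 7 (since 4·7 = 28 = 3·9 + 1), so t ≡ 7·5 = 35 ≡ 8 (mod 9).
    Then x = 37 + 40·8 = 357, valid modulo lcm(40, 9) = 360: x ≡ 357 (mod 360).
Verify: 357 mod 8 = 5 ✓, 357 mod 5 = 2 ✓, 357 mod 9 = 6 ✓.

x ≡ 357 (mod 360).


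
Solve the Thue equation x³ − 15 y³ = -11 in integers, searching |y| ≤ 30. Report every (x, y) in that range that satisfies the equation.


The equation is x³ - 15y³ = -11. For fixed y, x³ = 15·y³ − 11, so a solution requires the RHS to be a perfect cube.
Strategy: iterate y from -30 to 30, compute RHS = 15·y³ − 11, and check whether it is a (positive or negative) perfect cube.
Check small values of y:
  y = 0: RHS = -11 is not a perfect cube.
  y = 1: RHS = 4 is not a perfect cube.
  y = -1: RHS = -26 is not a perfect cube.
  y = 2: RHS = 109 is not a perfect cube.
  y = -2: RHS = -131 is not a perfect cube.
  y = 3: RHS = 394 is not a perfect cube.
  y = -3: RHS = -416 is not a perfect cube.
Continuing the search up to |y| = 30 finds no solutions either.
No (x, y) in the scanned range satisfies the equation.

No integer solutions with |y| ≤ 30.


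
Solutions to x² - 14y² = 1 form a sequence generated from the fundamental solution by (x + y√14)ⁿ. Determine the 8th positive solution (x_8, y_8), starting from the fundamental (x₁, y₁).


Step 1: Find the fundamental solution (x₁, y₁) of x² - 14y² = 1.
  Expand √14 as a continued fraction. a₀ = ⌊√14⌋ = 3; iterate m_{k+1} = d_k·a_k − m_k, d_{k+1} = (14 − m_{k+1}²)/d_k, a_{k+1} = ⌊(a₀ + m_{k+1})/d_{k+1}⌋ (starting m₀ = 0, d₀ = 1), with convergents p_k = a_k·p_{k-1} + p_{k-2}, q_k = a_k·q_{k-1} + q_{k-2} (p₋₁ = 1, q₋₁ = 0):
  k = 0: a₀ = 3; p₀/q₀ = 3/1; p₀² − 14·q₀² = 9 − 14 = -5.
  k = 1: m = 3, d = 5, a = ⌊(3 + 3)/5⌋ = 1; p/q = (1·3 + 1)/(1·1 + 0) = 4/1; p² − 14·q² = 16 − 14 = 2.
  k = 2: m = 2, d = 2, a = ⌊(3 + 2)/2⌋ = 2; p/q = (2·4 + 3)/(2·1 + 1) = 11/3; p² − 14·q² = 121 − 126 = -5.
  k = 3: m = 2, d = 5, a = ⌊(3 + 2)/5⌋ = 1; p/q = (1·11 + 4)/(1·3 + 1) = 15/4; p² − 14·q² = 225 − 224 = 1.
  The first convergent with p² − 14·q² = 1 gives the fundamental solution (x₁, y₁) = (15, 4).
Step 2: Apply the recurrence (x_{n+1}, y_{n+1}) = (x₁x_n + 14y₁y_n, x₁y_n + y₁x_n) repeatedly.
  From (x_1, y_1) = (15, 4): x_2 = 15·15 + 14·4·4 = 449; y_2 = 15·4 + 4·15 = 120.
  From (x_2, y_2) = (449, 120): x_3 = 15·449 + 14·4·120 = 13455; y_3 = 15·120 + 4·449 = 3596.
  From (x_3, y_3) = (13455, 3596): x_4 = 15·13455 + 14·4·3596 = 403201; y_4 = 15·3596 + 4·13455 = 107760.
  From (x_4, y_4) = (403201, 107760): x_5 = 15·403201 + 14·4·107760 = 12082575; y_5 = 15·107760 + 4·403201 = 3229204.
  From (x_5, y_5) = (12082575, 3229204): x_6 = 15·12082575 + 14·4·3229204 = 362074049; y_6 = 15·3229204 + 4·12082575 = 96768360.
  From (x_6, y_6) = (362074049, 96768360): x_7 = 15·362074049 + 14·4·96768360 = 10850138895; y_7 = 15·96768360 + 4·362074049 = 2899821596.
  From (x_7, y_7) = (10850138895, 2899821596): x_8 = 15·10850138895 + 14·4·2899821596 = 325142092801; y_8 = 15·2899821596 + 4·10850138895 = 86897879520.
Step 3: Verify x_8² - 14·y_8² = 105717380511014096025601 - 105717380511014096025600 = 1 (should be 1). ✓

(x_1, y_1) = (15, 4); (x_8, y_8) = (325142092801, 86897879520).


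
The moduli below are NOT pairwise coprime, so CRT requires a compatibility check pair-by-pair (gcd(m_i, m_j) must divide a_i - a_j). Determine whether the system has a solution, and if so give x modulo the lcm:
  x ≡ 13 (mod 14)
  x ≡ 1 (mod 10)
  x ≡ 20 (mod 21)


Moduli 14, 10, 21 are not pairwise coprime, so CRT works modulo lcm(m_i) when all pairwise compatibility conditions hold.
Pairwise compatibility: gcd(m_i, m_j) must divide a_i - a_j for every pair.
Merge one congruence at a time:
  Start: x ≡ 13 (mod 14).
  Combine with x ≡ 1 (mod 10): gcd(14, 10) = 2; 1 - 13 = -12, which IS divisible by 2, so compatible.
    Write x = 13 + 14·t and substitute into x ≡ 1 (mod 10): 14·t ≡ 1 − 13 = -12 (mod 10).
    Divide the congruence (and modulus) by g = 2: 7·t ≡ -6 (mod 5).
    Reduce coefficients mod 5: 2·t ≡ 4 (mod 5).
    The inverse of 2 mod 5 is 3 (since 2·3 = 6 = 1·5 + 1), so t ≡ 3·4 = 12 ≡ 2 (mod 5).
    Then x = 13 + 14·2 = 41, valid modulo lcm(14, 10) = 70: x ≡ 41 (mod 70).
  Combine with x ≡ 20 (mod 21): gcd(70, 21) = 7; 20 - 41 = -21, which IS divisible by 7, so compatible.
    Write x = 41 + 70·t and substitute into x ≡ 20 (mod 21): 70·t ≡ 20 − 41 = -21 (mod 21).
    Divide the congruence (and modulus) by g = 7: 10·t ≡ -3 (mod 3).
    Reduce coefficients mod 3: 1·t ≡ 0 (mod 3).
    So t ≡ 0 (mod 3).
    Then x = 41 + 70·0 = 41, valid modulo lcm(70, 21) = 210: x ≡ 41 (mod 210).
Verify: 41 mod 14 = 13, 41 mod 10 = 1, 41 mod 21 = 20.

x ≡ 41 (mod 210).


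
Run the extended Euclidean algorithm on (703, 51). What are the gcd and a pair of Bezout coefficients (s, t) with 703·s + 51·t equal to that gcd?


Euclidean algorithm on (703, 51) — divide until remainder is 0:
  703 = 13 · 51 + 40
  51 = 1 · 40 + 11
  40 = 3 · 11 + 7
  11 = 1 · 7 + 4
  7 = 1 · 4 + 3
  4 = 1 · 3 + 1
  3 = 3 · 1 + 0
gcd(703, 51) = 1.
Track Bezout coefficients alongside the remainders: start with r₀ = 703 = a·1 + b·0 (s = 1, t = 0) and r₁ = 51 = a·0 + b·1 (s = 0, t = 1); each new remainder r_{k+1} = r_{k-1} − q_k·r_k inherits s_{k+1} = s_{k-1} − q_k·s_k, t_{k+1} = t_{k-1} − q_k·t_k, so r_k = a·s_k + b·t_k at every step:
  q = 13: r = 40, s = 1 − 13·0 = 1, t = 0 − 13·1 = -13  (check: 703·1 + 51·(-13) = 40)
  q = 1: r = 11, s = 0 − 1·1 = -1, t = 1 − 1·(-13) = 14  (check: 703·(-1) + 51·14 = 11)
  q = 3: r = 7, s = 1 − 3·(-1) = 4, t = -13 − 3·14 = -55  (check: 703·4 + 51·(-55) = 7)
  q = 1: r = 4, s = -1 − 1·4 = -5, t = 14 − 1·(-55) = 69  (check: 703·(-5) + 51·69 = 4)
  q = 1: r = 3, s = 4 − 1·(-5) = 9, t = -55 − 1·69 = -124  (check: 703·9 + 51·(-124) = 3)
  q = 1: r = 1, s = -5 − 1·9 = -14, t = 69 − 1·(-124) = 193  (check: 703·(-14) + 51·193 = 1)
The row with r = 1 (the gcd) gives the Bezout coefficients s = -14, t = 193.
Result: 703 · (-14) + 51 · (193) = 1.

gcd(703, 51) = 1; s = -14, t = 193 (check: 703·(-14) + 51·193 = 1).


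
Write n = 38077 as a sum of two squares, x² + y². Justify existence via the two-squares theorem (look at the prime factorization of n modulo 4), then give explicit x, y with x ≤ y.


Step 1: Factor n = 38077 = 13 · 29 · 101.
Step 2: Check the mod-4 condition on each prime factor: 13 ≡ 1 (mod 4), exponent 1; 29 ≡ 1 (mod 4), exponent 1; 101 ≡ 1 (mod 4), exponent 1.
All primes ≡ 3 (mod 4) appear to even exponent (or don't appear), so by the two-squares theorem n IS expressible as a sum of two squares.
Step 3: Build a representation. Here n = 13 · 29 · 101 is a product of primes ≡ 1 (mod 4). Each prime p ≡ 1 (mod 4) is itself a sum of two squares; find a² by testing p − a² for a perfect square:
  13: 13 − 1² = 12, 13 − 2² = 9 = 3² ⇒ 13 = 2² + 3².
  29: 29 − 1² = 28, 29 − 2² = 25 = 5² ⇒ 29 = 2² + 5².
  101: 101 − 1² = 100 = 10² ⇒ 101 = 1² + 10².
  Combine using the Brahmagupta–Fibonacci identity (a² + b²)(c² + d²) = (ac − bd)² + (ad + bc)² = (ac + bd)² + (ad − bc)²:
  13 · 29 = 377: from (2² + 3²)(2² + 5²), take (2·2 − 3·5, 2·5 + 3·2) = (4 − 15, 10 + 6) = (-11, 16); dropping signs (only squares matter) gives (11, 16); check 11² + 16² = 121 + 256 = 377 ✓.
  377 · 101 = 38077: from (11² + 16²)(1² + 10²), take (11·1 − 16·10, 11·10 + 16·1) = (11 − 160, 110 + 16) = (-149, 126); dropping signs (only squares matter) gives (149, 126); check 149² + 126² = 22201 + 15876 = 38077 ✓.
Step 4: Order so x ≤ y and verify: 126² + 149² = 15876 + 22201 = 38077 = n. ✓

n = 38077 = 126² + 149² (one valid representation with x ≤ y).
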